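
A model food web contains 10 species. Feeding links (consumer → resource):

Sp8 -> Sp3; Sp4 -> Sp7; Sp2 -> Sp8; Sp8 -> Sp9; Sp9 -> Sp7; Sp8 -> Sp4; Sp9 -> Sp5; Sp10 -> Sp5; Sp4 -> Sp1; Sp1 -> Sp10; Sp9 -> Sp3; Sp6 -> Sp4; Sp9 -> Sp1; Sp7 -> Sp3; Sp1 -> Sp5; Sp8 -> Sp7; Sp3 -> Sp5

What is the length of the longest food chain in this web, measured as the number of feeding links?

5 links

One longest chain: Sp5 → Sp10 → Sp1 → Sp9 → Sp8 → Sp2.
It has 6 species and 5 links.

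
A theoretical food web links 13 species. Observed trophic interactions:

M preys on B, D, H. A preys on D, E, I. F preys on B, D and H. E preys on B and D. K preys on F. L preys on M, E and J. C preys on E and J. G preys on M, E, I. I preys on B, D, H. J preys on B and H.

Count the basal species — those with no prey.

3

Basal species (no prey listed): H, D, B.
Count: 3.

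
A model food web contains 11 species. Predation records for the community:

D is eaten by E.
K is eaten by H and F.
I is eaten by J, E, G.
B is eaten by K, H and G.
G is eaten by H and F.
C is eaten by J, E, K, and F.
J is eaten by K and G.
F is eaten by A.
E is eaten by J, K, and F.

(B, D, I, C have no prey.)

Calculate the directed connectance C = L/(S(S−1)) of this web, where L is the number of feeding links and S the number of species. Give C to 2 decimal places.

C = 0.19

The web has S = 11 species and L = 21 feeding links.
C = L / (S(S−1)) = 21 / 110 = 0.1909 ≈ 0.19.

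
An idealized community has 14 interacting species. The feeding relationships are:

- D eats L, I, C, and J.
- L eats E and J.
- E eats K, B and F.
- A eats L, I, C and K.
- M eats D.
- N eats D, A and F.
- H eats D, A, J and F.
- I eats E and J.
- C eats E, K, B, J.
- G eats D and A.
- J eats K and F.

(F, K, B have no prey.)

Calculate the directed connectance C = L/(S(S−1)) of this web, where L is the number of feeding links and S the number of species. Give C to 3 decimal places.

C = 0.170

The web has S = 14 species and L = 31 feeding links.
C = L / (S(S−1)) = 31 / 182 = 0.1703 ≈ 0.170.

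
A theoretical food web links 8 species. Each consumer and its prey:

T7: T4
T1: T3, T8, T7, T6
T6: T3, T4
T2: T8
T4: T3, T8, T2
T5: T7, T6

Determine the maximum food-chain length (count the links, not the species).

4 links

One longest chain: T8 → T2 → T4 → T7 → T1.
It has 5 species and 4 links.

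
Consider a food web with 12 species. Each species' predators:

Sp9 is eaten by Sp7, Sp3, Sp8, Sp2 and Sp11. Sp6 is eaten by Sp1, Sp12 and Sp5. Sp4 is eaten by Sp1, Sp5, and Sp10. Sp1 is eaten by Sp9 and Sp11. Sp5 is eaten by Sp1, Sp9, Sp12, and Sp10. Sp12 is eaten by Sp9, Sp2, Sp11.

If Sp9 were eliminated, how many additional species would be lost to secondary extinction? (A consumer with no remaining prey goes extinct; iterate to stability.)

3

Remove Sp9.
Round 1: Sp8 (all prey gone), Sp3 (all prey gone), Sp7 (all prey gone) → extinct.
No further losses. Total secondary extinctions: 3.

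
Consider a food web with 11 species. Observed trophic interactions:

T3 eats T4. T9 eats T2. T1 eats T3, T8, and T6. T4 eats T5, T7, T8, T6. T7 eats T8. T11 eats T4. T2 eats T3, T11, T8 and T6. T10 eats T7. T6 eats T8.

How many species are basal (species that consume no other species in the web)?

Basal species (no prey listed): T5, T8.
Count: 2.

2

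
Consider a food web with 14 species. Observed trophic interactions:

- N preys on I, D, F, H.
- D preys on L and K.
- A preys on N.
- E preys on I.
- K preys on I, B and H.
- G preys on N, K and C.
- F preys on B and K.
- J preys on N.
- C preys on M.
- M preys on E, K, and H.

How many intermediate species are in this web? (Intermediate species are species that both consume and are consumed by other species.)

Intermediate species (has both prey and predators): E, K, M, D, F, C, N.
Count: 7.

7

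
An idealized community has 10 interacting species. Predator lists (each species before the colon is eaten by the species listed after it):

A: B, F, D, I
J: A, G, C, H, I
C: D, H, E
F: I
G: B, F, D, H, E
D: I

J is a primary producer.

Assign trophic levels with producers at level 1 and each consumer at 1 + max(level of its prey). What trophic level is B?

J is a producer → level 1.
A eats J → level 2.
B eats A (level 2); other prey at levels: G 2 → level 3.

Trophic level 3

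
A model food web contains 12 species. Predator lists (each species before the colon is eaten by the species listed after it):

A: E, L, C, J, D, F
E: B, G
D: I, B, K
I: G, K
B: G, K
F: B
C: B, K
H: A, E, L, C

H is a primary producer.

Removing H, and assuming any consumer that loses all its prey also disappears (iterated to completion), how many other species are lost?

11

Remove H.
Round 1: A (all prey gone) → extinct.
Round 2: E (all prey gone), L (all prey gone), C (all prey gone), J (all prey gone), D (all prey gone), F (all prey gone) → extinct.
Round 3: I (all prey gone), B (all prey gone) → extinct.
Round 4: G (all prey gone), K (all prey gone) → extinct.
No further losses. Total secondary extinctions: 11.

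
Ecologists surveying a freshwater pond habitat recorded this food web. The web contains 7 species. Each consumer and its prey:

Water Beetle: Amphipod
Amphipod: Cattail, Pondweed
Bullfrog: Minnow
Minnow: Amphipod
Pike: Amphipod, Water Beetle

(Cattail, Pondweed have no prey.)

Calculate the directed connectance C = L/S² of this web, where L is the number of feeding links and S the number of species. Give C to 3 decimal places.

The web has S = 7 species and L = 7 feeding links.
C = L / S² = 7 / 49 = 0.1429 ≈ 0.143.

C = 0.143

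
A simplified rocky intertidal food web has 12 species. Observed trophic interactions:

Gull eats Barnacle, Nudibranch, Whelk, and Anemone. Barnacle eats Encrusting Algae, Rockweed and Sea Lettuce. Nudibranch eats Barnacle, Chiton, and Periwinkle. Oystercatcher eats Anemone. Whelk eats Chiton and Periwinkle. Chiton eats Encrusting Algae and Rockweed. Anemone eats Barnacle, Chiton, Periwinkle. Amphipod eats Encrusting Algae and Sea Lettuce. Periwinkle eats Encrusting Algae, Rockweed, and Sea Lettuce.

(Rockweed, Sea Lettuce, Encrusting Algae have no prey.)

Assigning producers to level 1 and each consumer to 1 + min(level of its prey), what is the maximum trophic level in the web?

4

Producers (level 1): Rockweed, Sea Lettuce, Encrusting Algae.
Following each consumer down to its lowest-level prey: Rockweed → Chiton → Anemone → Oystercatcher (levels 1 through 4).
All prey of Oystercatcher (Anemone 3) are at level 3 or above, so Oystercatcher is at level 1 + 3 = 4.
Every consumer has at least one prey at level 3 or below, so none exceeds level 4.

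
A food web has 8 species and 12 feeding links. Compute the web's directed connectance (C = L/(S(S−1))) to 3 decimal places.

The web has S = 8 species and L = 12 feeding links.
C = L / (S(S−1)) = 12 / 56 = 0.2143 ≈ 0.214.

C = 0.214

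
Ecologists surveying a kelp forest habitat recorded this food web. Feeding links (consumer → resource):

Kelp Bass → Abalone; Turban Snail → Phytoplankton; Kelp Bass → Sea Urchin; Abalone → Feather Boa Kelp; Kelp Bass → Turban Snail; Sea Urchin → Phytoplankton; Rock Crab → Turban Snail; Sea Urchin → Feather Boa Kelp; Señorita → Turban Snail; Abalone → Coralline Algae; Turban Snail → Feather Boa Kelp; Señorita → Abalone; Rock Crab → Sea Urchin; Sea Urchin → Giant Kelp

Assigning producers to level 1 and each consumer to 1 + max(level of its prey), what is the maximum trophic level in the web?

3

Producers (level 1): Feather Boa Kelp, Giant Kelp, Phytoplankton, Coralline Algae.
Feather Boa Kelp → Turban Snail → Kelp Bass gives Kelp Bass level 3.
No species has a prey at level 3, so no species reaches level 4.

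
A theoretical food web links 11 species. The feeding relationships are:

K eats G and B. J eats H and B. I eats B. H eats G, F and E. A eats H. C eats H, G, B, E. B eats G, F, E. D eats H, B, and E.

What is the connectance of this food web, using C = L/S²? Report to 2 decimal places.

C = 0.16

The web has S = 11 species and L = 19 feeding links.
C = L / S² = 19 / 121 = 0.1570 ≈ 0.16.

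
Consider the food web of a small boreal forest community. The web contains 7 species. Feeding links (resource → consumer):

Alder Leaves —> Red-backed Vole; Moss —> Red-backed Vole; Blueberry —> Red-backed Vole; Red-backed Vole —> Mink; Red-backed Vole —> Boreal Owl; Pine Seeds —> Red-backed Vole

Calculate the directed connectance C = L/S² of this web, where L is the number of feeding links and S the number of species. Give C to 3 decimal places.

C = 0.122

The web has S = 7 species and L = 6 feeding links.
C = L / S² = 6 / 49 = 0.1224 ≈ 0.122.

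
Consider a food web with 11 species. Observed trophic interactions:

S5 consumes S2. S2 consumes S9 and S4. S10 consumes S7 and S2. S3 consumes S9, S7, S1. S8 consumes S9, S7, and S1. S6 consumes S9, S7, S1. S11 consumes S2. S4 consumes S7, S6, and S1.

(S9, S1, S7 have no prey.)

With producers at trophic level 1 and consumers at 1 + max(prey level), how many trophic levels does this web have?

5

Producers (level 1): S9, S1, S7.
S9 → S6 → S4 → S2 → S10 gives S10 level 5.
No species has a prey at level 5, so no species reaches level 6.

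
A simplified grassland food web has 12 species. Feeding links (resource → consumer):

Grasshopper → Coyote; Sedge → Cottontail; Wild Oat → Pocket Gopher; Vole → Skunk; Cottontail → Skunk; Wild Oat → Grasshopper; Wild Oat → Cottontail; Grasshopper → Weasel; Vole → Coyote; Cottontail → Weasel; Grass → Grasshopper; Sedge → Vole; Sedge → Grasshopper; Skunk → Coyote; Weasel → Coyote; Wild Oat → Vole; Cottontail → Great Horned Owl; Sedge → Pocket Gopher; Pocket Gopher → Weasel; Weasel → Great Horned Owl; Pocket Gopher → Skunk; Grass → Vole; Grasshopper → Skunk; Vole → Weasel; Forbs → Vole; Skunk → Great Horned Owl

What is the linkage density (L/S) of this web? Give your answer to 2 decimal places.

L/S = 2.17

There are L = 26 links among S = 12 species.
L/S = 26/12 = 2.1667 ≈ 2.17.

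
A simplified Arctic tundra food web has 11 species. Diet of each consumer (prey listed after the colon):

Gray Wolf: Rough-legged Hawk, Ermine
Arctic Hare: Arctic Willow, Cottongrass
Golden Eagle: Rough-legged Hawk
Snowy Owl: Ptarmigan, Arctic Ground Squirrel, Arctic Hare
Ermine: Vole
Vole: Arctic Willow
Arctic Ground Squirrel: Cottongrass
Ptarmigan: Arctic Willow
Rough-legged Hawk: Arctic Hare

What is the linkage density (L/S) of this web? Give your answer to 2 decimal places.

There are L = 13 links among S = 11 species.
L/S = 13/11 = 1.1818 ≈ 1.18.

L/S = 1.18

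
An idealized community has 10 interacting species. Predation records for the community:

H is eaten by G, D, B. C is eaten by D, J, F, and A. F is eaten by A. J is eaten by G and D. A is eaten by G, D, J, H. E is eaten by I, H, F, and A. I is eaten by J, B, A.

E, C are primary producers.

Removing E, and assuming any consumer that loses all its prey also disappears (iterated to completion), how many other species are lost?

Remove E.
Round 1: I (all prey gone) → extinct.
No further losses. Total secondary extinctions: 1.

1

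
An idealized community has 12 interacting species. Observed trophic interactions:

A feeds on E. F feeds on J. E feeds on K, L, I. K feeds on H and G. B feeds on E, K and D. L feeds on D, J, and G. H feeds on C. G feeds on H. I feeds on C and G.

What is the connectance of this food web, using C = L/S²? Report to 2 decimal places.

The web has S = 12 species and L = 17 feeding links.
C = L / S² = 17 / 144 = 0.1181 ≈ 0.12.

C = 0.12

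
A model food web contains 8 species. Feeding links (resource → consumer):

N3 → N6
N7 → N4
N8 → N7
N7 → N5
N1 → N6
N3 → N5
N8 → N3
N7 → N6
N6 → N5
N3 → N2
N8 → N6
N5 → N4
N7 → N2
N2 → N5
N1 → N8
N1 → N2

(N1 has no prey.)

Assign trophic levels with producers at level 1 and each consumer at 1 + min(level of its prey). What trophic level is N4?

Trophic level 4

N1 is a producer → level 1.
N8 eats N1 → level 2.
N7 eats N8 → level 3.
N4 eats N7 → level 4.
No prey of N4 is below level 3, so 4 is the minimum.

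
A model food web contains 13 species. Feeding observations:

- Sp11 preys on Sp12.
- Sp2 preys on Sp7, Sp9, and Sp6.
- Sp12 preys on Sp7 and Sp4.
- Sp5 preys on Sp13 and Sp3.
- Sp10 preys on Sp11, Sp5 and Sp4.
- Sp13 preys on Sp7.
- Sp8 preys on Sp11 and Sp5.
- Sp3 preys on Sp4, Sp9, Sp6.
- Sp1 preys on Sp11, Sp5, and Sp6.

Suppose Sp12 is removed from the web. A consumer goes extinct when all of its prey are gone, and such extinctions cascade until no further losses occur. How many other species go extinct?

Remove Sp12.
Round 1: Sp11 (all prey gone) → extinct.
No further losses. Total secondary extinctions: 1.

1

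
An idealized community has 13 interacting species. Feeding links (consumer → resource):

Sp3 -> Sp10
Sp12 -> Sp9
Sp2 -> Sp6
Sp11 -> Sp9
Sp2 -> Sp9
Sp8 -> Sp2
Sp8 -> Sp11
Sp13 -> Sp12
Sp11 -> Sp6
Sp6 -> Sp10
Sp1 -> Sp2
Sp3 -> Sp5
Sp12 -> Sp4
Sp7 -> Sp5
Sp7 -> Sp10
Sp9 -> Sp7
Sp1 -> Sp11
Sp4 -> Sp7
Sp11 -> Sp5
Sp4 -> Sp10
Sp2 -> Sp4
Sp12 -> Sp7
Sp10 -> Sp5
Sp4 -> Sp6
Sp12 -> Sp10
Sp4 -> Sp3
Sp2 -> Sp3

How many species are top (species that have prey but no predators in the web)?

Top species (has prey, but nothing eats it): Sp1, Sp8, Sp13.
Count: 3.

3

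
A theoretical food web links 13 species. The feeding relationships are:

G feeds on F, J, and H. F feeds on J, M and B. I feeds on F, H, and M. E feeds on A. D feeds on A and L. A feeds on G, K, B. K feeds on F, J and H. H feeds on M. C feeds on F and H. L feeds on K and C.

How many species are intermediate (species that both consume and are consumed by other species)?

Intermediate species (has both prey and predators): F, H, C, K, G, A, L.
Count: 7.

7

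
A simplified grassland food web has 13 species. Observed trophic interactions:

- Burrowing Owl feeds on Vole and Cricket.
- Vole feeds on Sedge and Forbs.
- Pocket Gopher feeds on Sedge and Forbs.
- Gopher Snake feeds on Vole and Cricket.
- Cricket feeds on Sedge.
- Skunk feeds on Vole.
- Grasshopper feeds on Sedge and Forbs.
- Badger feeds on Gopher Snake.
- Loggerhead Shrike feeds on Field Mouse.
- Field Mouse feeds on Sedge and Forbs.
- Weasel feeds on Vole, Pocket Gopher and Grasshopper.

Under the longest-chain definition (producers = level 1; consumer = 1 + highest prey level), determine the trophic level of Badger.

Trophic level 4

Sedge is a producer → level 1.
Cricket eats Sedge → level 2.
Gopher Snake eats Cricket (level 2); other prey at levels: Vole 2 → level 3.
Badger eats Gopher Snake → level 4.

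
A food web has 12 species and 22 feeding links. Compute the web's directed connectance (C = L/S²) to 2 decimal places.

C = 0.15

The web has S = 12 species and L = 22 feeding links.
C = L / S² = 22 / 144 = 0.1528 ≈ 0.15.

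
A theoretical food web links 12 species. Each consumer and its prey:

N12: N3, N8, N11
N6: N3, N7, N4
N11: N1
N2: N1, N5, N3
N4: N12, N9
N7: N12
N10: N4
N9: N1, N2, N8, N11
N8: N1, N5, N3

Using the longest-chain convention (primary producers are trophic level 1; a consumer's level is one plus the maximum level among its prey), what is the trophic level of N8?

Trophic level 2

N1 is a producer → level 1.
N8 eats N1 (level 1); other prey at levels: N5 1, N3 1 → level 2.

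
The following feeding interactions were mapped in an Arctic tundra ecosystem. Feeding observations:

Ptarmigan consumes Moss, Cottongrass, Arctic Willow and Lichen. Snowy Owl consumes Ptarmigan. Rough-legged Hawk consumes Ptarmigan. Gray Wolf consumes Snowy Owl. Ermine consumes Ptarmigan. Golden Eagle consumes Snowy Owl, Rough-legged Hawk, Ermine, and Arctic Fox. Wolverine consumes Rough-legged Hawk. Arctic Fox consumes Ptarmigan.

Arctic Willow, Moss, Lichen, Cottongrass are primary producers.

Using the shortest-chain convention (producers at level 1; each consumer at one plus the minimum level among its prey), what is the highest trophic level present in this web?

Producers (level 1): Arctic Willow, Moss, Lichen, Cottongrass.
Following each consumer down to its lowest-level prey: Arctic Willow → Ptarmigan → Rough-legged Hawk → Wolverine (levels 1 through 4).
All prey of Wolverine (Rough-legged Hawk 3) are at level 3 or above, so Wolverine is at level 1 + 3 = 4.
Every consumer has at least one prey at level 3 or below, so none exceeds level 4.

4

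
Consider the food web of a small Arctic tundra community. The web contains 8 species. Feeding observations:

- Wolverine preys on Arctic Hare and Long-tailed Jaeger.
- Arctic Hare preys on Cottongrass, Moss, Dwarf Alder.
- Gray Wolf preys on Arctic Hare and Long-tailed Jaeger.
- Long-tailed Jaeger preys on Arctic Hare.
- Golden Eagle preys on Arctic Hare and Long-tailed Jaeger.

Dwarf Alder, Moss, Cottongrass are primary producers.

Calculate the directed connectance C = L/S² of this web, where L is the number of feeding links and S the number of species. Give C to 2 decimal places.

The web has S = 8 species and L = 10 feeding links.
C = L / S² = 10 / 64 = 0.1562 ≈ 0.16.

C = 0.16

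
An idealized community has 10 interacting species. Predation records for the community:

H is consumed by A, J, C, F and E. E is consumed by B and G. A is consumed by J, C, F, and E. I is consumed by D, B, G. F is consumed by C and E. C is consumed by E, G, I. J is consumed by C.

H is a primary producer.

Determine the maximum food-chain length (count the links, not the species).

5 links

One longest chain: H → A → F → C → I → B.
It has 6 species and 5 links.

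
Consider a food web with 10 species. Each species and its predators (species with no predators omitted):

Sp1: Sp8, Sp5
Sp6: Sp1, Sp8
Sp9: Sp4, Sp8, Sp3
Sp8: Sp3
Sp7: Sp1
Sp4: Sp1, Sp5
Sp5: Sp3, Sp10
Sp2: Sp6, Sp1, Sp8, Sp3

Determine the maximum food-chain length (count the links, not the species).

4 links

One longest chain: Sp2 → Sp6 → Sp1 → Sp8 → Sp3.
It has 5 species and 4 links.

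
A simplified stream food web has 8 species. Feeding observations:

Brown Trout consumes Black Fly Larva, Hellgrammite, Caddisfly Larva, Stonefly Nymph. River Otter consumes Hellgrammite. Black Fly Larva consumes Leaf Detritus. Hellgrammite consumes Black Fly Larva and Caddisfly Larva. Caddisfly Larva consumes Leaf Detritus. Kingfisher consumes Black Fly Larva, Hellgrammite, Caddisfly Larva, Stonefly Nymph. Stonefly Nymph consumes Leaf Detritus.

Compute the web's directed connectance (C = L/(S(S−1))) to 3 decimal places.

C = 0.250

The web has S = 8 species and L = 14 feeding links.
C = L / (S(S−1)) = 14 / 56 = 0.2500 ≈ 0.250.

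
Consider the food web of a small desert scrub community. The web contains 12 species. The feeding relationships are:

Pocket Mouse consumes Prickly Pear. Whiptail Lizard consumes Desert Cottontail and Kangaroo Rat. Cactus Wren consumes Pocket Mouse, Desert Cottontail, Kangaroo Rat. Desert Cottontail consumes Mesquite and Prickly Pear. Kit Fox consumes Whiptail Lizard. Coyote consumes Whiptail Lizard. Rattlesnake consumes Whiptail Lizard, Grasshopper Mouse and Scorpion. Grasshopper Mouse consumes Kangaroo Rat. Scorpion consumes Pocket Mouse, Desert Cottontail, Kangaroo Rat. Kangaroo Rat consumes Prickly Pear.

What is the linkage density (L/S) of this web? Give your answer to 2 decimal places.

There are L = 18 links among S = 12 species.
L/S = 18/12 = 1.5000 ≈ 1.50.

L/S = 1.50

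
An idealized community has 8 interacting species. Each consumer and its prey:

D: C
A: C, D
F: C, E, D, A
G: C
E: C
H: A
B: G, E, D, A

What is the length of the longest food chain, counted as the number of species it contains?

4 species

One longest chain: C → D → A → B.
It has 4 species and 3 links.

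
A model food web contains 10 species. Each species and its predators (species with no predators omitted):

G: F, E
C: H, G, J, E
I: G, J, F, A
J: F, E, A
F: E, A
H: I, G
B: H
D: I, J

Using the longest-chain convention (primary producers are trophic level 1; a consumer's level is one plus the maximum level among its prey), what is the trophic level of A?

Trophic level 6

C is a producer → level 1.
H eats C (level 1); other prey at levels: B 1 → level 2.
I eats H (level 2); other prey at levels: D 1 → level 3.
G eats I (level 3); other prey at levels: C 1, H 2 → level 4.
F eats G (level 4); other prey at levels: I 3, J 4 → level 5.
A eats F (level 5); other prey at levels: I 3, J 4 → level 6.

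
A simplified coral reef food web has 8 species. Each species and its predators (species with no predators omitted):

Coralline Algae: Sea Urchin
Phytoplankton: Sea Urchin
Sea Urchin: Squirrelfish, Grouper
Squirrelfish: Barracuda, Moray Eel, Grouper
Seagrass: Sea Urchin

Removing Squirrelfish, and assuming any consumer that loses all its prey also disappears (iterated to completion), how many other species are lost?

Remove Squirrelfish.
Round 1: Barracuda (all prey gone), Moray Eel (all prey gone) → extinct.
No further losses. Total secondary extinctions: 2.

2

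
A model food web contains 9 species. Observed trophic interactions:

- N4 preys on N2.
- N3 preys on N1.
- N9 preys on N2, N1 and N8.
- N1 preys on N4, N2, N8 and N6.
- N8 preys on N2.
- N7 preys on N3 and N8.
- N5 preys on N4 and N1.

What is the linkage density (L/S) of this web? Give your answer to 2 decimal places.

There are L = 14 links among S = 9 species.
L/S = 14/9 = 1.5556 ≈ 1.56.

L/S = 1.56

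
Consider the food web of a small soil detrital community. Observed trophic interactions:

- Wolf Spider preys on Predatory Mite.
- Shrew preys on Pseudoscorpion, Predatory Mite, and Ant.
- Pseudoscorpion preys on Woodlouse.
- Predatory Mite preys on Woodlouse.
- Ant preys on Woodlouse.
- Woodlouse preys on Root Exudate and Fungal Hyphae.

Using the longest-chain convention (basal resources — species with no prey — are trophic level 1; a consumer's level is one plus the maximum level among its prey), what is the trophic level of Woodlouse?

Trophic level 2

Root Exudate has no prey (basal) → level 1.
Woodlouse eats Root Exudate (level 1); other prey at levels: Fungal Hyphae 1 → level 2.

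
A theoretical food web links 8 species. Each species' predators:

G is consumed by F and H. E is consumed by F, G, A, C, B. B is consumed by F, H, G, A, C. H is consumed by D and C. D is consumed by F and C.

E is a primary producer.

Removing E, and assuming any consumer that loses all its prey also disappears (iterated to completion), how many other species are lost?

Remove E.
Round 1: B (all prey gone) → extinct.
Round 2: G (all prey gone), A (all prey gone) → extinct.
Round 3: H (all prey gone) → extinct.
Round 4: D (all prey gone) → extinct.
Round 5: F (all prey gone), C (all prey gone) → extinct.
No further losses. Total secondary extinctions: 7.

7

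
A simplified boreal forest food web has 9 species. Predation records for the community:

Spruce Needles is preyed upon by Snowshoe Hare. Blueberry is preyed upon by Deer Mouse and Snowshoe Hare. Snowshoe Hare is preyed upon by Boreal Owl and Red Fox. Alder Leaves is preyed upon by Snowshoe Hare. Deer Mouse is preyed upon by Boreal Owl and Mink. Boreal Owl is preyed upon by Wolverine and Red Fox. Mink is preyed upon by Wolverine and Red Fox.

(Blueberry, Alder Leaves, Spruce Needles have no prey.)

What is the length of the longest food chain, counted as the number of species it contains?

4 species

One longest chain: Blueberry → Snowshoe Hare → Boreal Owl → Wolverine.
It has 4 species and 3 links.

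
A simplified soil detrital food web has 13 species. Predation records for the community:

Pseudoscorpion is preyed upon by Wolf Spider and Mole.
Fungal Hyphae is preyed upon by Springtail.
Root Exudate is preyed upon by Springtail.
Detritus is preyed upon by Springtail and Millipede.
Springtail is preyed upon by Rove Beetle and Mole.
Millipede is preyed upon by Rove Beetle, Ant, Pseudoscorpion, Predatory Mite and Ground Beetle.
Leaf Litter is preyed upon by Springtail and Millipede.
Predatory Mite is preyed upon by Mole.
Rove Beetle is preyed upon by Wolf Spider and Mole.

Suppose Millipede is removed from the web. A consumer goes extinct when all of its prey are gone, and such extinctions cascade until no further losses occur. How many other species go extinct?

Remove Millipede.
Round 1: Pseudoscorpion (all prey gone), Predatory Mite (all prey gone), Ground Beetle (all prey gone), Ant (all prey gone) → extinct.
No further losses. Total secondary extinctions: 4.

4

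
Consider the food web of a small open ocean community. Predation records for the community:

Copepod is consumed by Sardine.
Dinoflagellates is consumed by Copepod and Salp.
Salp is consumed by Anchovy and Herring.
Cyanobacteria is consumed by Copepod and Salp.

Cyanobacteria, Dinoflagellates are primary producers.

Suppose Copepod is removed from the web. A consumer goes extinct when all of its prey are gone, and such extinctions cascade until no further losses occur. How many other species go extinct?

1

Remove Copepod.
Round 1: Sardine (all prey gone) → extinct.
No further losses. Total secondary extinctions: 1.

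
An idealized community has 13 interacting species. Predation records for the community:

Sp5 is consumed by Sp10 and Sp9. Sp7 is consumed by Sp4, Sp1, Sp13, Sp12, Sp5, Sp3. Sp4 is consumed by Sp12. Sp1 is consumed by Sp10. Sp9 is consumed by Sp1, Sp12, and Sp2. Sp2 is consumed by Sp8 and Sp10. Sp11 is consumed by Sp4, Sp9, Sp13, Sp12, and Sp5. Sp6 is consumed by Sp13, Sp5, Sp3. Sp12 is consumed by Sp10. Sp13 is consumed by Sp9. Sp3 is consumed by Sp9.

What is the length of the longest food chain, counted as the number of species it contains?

One longest chain: Sp11 → Sp13 → Sp9 → Sp1 → Sp10.
It has 5 species and 4 links.

5 species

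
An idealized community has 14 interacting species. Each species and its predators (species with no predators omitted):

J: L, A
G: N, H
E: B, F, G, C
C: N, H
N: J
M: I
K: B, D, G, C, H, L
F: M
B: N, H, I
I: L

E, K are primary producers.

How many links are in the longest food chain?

4 links

One longest chain: E → B → N → J → L.
It has 5 species and 4 links.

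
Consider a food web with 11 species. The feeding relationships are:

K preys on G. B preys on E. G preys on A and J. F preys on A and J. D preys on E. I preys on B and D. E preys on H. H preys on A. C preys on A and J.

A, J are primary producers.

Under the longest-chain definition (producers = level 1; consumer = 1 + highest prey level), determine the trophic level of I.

A is a producer → level 1.
H eats A → level 2.
E eats H → level 3.
B eats E → level 4.
I eats B (level 4); other prey at levels: D 4 → level 5.

Trophic level 5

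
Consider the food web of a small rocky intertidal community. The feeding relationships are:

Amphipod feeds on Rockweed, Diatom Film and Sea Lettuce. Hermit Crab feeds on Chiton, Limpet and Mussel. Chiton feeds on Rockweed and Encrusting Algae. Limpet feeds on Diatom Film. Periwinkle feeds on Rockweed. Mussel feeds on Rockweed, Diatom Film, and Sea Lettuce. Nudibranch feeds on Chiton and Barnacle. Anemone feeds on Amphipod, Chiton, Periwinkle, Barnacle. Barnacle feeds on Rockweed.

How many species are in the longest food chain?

One longest chain: Encrusting Algae → Chiton → Nudibranch.
It has 3 species and 2 links.

3 species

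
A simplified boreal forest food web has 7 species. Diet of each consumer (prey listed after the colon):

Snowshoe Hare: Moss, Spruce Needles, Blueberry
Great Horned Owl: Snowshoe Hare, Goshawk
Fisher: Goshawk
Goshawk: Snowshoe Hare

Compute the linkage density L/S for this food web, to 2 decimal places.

There are L = 7 links among S = 7 species.
L/S = 7/7 = 1.0000 ≈ 1.00.

L/S = 1.00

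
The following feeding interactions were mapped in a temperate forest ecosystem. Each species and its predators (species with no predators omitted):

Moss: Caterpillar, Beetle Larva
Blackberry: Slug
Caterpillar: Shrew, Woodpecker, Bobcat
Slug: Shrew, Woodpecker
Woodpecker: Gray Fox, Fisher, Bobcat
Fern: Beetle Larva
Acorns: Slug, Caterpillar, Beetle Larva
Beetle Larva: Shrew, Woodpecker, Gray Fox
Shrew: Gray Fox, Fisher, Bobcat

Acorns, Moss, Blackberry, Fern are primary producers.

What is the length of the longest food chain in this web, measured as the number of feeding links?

3 links

One longest chain: Acorns → Slug → Woodpecker → Gray Fox.
It has 4 species and 3 links.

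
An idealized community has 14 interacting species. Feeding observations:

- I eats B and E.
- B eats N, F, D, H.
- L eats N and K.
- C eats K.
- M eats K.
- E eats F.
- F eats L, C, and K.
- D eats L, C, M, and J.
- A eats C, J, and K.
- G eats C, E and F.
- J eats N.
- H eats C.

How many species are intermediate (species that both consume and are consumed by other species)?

9

Intermediate species (has both prey and predators): M, J, C, L, H, F, D, B, E.
Count: 9.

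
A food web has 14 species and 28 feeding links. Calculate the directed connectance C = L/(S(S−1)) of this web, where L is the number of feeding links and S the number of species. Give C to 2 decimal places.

The web has S = 14 species and L = 28 feeding links.
C = L / (S(S−1)) = 28 / 182 = 0.1538 ≈ 0.15.

C = 0.15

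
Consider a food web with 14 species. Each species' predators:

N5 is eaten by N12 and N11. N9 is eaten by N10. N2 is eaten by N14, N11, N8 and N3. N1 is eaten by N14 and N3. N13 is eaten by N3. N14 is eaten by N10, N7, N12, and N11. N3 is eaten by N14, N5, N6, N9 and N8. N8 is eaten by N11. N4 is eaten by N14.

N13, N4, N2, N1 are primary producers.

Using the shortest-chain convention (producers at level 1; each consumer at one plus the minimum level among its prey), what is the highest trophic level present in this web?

3

Producers (level 1): N13, N4, N2, N1.
Following each consumer down to its lowest-level prey: N13 → N3 → N5 (levels 1 through 3).
All prey of N5 (N3 2) are at level 2 or above, so N5 is at level 1 + 2 = 3.
Every consumer has at least one prey at level 2 or below, so none exceeds level 3.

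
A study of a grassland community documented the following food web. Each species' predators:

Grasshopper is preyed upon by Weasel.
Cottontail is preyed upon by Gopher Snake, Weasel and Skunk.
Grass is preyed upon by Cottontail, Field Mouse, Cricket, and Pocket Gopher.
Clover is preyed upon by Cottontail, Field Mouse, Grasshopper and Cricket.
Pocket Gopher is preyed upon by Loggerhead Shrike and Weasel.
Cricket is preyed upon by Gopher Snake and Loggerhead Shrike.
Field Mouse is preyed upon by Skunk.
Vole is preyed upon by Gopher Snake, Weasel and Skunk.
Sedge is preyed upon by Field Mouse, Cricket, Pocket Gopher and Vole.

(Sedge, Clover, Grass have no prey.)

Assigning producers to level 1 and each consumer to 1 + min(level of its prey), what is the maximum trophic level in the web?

3

Producers (level 1): Sedge, Clover, Grass.
Following each consumer down to its lowest-level prey: Sedge → Vole → Skunk (levels 1 through 3).
All prey of Skunk (Vole 2, Field Mouse 2, Cottontail 2) are at level 2 or above, so Skunk is at level 1 + 2 = 3.
Every consumer has at least one prey at level 2 or below, so none exceeds level 3.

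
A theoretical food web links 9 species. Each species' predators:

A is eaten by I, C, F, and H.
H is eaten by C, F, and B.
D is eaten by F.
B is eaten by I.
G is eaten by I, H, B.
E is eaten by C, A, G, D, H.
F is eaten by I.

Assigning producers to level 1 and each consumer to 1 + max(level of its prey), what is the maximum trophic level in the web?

5

Producers (level 1): E.
E → G → H → B → I gives I level 5.
No species has a prey at level 5, so no species reaches level 6.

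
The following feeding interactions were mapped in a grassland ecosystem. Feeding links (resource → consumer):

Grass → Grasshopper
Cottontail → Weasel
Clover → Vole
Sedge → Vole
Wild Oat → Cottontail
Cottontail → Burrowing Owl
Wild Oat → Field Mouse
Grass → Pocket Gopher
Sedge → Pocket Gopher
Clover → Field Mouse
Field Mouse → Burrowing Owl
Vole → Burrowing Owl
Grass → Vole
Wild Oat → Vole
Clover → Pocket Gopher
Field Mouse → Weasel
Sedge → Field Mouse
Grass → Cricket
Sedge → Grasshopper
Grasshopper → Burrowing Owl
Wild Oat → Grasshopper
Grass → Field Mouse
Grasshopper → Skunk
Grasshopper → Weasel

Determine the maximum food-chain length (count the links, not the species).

One longest chain: Wild Oat → Field Mouse → Weasel.
It has 3 species and 2 links.

2 links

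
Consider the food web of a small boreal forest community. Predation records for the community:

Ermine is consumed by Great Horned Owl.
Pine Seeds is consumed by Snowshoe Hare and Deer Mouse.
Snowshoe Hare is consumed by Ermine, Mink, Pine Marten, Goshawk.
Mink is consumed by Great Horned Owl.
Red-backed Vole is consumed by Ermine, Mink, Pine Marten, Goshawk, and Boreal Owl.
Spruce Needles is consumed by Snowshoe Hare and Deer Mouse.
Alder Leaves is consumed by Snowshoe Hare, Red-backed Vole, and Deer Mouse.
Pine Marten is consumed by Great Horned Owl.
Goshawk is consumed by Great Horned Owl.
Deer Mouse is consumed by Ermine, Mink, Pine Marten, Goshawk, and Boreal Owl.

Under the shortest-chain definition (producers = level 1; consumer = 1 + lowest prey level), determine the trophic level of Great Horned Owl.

Spruce Needles is a producer → level 1.
Snowshoe Hare eats Spruce Needles → level 2.
Pine Marten eats Snowshoe Hare → level 3.
Great Horned Owl eats Pine Marten → level 4.
No prey of Great Horned Owl is below level 3, so 4 is the minimum.

Trophic level 4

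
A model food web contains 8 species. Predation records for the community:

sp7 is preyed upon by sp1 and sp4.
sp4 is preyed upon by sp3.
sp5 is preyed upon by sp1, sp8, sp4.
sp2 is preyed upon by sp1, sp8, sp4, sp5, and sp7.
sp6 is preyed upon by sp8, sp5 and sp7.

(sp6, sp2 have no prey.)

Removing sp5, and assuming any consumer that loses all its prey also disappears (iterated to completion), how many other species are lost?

0

Remove sp5.
Every predator of it retains at least one other prey: sp8 still has sp6, sp2; sp4 still has sp2, sp7; sp1 still has sp2, sp7.
No consumer loses all prey, so no secondary extinctions occur.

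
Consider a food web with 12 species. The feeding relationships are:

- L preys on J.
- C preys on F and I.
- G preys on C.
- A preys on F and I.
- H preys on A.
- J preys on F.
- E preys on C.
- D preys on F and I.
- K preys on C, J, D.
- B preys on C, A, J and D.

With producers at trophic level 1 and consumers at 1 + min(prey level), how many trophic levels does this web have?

3

Producers (level 1): F, I.
Following each consumer down to its lowest-level prey: F → J → L (levels 1 through 3).
All prey of L (J 2) are at level 2 or above, so L is at level 1 + 2 = 3.
Every consumer has at least one prey at level 2 or below, so none exceeds level 3.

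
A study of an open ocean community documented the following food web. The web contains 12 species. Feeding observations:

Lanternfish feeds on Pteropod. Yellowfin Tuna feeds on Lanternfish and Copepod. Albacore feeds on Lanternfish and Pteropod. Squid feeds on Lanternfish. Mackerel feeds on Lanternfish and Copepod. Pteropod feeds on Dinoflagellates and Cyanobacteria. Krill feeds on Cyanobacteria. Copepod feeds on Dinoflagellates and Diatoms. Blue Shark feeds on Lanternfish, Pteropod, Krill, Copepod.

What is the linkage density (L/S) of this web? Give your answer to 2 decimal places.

There are L = 17 links among S = 12 species.
L/S = 17/12 = 1.4167 ≈ 1.42.

L/S = 1.42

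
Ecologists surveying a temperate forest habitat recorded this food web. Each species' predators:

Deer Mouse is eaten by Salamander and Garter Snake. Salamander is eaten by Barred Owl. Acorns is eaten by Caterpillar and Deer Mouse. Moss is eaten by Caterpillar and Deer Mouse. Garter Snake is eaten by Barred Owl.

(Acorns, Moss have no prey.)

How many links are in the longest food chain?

3 links

One longest chain: Acorns → Deer Mouse → Garter Snake → Barred Owl.
It has 4 species and 3 links.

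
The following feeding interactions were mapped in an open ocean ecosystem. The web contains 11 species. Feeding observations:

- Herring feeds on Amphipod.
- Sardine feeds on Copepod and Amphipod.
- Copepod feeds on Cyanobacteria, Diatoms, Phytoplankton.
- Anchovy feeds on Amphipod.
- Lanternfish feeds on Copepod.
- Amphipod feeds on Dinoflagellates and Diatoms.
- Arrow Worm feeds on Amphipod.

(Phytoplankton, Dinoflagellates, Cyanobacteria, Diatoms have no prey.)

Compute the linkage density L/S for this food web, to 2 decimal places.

L/S = 1.00

There are L = 11 links among S = 11 species.
L/S = 11/11 = 1.0000 ≈ 1.00.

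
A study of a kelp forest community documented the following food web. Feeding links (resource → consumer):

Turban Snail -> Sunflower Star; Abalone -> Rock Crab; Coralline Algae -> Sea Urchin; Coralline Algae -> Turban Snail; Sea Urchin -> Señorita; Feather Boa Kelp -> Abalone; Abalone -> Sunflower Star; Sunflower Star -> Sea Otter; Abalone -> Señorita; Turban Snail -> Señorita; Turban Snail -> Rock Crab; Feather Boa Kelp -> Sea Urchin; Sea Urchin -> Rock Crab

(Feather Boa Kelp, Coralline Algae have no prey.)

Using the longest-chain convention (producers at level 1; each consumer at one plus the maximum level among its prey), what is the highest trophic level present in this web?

4

Producers (level 1): Feather Boa Kelp, Coralline Algae.
Feather Boa Kelp → Abalone → Sunflower Star → Sea Otter gives Sea Otter level 4.
No species has a prey at level 4, so no species reaches level 5.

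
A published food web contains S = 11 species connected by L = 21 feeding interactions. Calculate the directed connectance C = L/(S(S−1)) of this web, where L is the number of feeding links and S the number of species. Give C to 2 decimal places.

The web has S = 11 species and L = 21 feeding links.
C = L / (S(S−1)) = 21 / 110 = 0.1909 ≈ 0.19.

C = 0.19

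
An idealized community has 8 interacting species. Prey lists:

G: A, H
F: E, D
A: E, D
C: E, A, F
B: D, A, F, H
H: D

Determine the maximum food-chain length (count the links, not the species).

2 links

One longest chain: E → A → C.
It has 3 species and 2 links.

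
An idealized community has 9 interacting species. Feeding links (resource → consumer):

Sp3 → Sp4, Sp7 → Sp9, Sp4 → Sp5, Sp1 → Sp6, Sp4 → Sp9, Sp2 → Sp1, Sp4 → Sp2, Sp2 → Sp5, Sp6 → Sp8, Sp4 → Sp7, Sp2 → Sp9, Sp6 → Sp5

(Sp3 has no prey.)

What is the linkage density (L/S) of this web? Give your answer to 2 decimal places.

L/S = 1.33

There are L = 12 links among S = 9 species.
L/S = 12/9 = 1.3333 ≈ 1.33.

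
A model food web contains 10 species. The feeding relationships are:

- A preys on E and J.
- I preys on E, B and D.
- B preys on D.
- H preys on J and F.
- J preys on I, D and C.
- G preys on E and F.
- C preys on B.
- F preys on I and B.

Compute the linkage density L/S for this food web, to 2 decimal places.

There are L = 16 links among S = 10 species.
L/S = 16/10 = 1.6000 ≈ 1.60.

L/S = 1.60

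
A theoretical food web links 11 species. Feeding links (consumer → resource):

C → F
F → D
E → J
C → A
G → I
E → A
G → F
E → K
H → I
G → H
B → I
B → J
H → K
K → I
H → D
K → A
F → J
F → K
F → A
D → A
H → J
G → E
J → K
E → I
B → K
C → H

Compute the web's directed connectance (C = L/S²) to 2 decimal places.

The web has S = 11 species and L = 26 feeding links.
C = L / S² = 26 / 121 = 0.2149 ≈ 0.21.

C = 0.21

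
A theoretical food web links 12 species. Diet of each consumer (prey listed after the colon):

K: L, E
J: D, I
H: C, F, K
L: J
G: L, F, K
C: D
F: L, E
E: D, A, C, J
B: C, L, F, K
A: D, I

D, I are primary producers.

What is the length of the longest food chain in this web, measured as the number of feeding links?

4 links

One longest chain: D → J → L → K → B.
It has 5 species and 4 links.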